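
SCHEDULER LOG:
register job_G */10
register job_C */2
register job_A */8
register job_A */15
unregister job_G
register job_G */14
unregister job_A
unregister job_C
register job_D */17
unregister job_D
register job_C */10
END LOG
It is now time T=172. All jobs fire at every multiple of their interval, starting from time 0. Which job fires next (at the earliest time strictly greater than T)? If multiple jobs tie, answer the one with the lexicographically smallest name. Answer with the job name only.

Op 1: register job_G */10 -> active={job_G:*/10}
Op 2: register job_C */2 -> active={job_C:*/2, job_G:*/10}
Op 3: register job_A */8 -> active={job_A:*/8, job_C:*/2, job_G:*/10}
Op 4: register job_A */15 -> active={job_A:*/15, job_C:*/2, job_G:*/10}
Op 5: unregister job_G -> active={job_A:*/15, job_C:*/2}
Op 6: register job_G */14 -> active={job_A:*/15, job_C:*/2, job_G:*/14}
Op 7: unregister job_A -> active={job_C:*/2, job_G:*/14}
Op 8: unregister job_C -> active={job_G:*/14}
Op 9: register job_D */17 -> active={job_D:*/17, job_G:*/14}
Op 10: unregister job_D -> active={job_G:*/14}
Op 11: register job_C */10 -> active={job_C:*/10, job_G:*/14}
  job_C: interval 10, next fire after T=172 is 180
  job_G: interval 14, next fire after T=172 is 182
Earliest = 180, winner (lex tiebreak) = job_C

Answer: job_C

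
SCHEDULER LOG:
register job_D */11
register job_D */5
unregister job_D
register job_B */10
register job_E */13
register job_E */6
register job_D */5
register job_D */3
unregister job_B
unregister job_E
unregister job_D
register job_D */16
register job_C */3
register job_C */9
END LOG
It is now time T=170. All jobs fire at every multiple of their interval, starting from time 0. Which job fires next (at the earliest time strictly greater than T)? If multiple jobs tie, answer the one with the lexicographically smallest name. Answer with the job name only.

Op 1: register job_D */11 -> active={job_D:*/11}
Op 2: register job_D */5 -> active={job_D:*/5}
Op 3: unregister job_D -> active={}
Op 4: register job_B */10 -> active={job_B:*/10}
Op 5: register job_E */13 -> active={job_B:*/10, job_E:*/13}
Op 6: register job_E */6 -> active={job_B:*/10, job_E:*/6}
Op 7: register job_D */5 -> active={job_B:*/10, job_D:*/5, job_E:*/6}
Op 8: register job_D */3 -> active={job_B:*/10, job_D:*/3, job_E:*/6}
Op 9: unregister job_B -> active={job_D:*/3, job_E:*/6}
Op 10: unregister job_E -> active={job_D:*/3}
Op 11: unregister job_D -> active={}
Op 12: register job_D */16 -> active={job_D:*/16}
Op 13: register job_C */3 -> active={job_C:*/3, job_D:*/16}
Op 14: register job_C */9 -> active={job_C:*/9, job_D:*/16}
  job_C: interval 9, next fire after T=170 is 171
  job_D: interval 16, next fire after T=170 is 176
Earliest = 171, winner (lex tiebreak) = job_C

Answer: job_C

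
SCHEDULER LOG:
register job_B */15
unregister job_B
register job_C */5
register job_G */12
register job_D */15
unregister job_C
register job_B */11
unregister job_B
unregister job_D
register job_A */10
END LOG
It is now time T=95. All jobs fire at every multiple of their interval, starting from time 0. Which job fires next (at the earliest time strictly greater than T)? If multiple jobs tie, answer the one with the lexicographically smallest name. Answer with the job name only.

Answer: job_G

Derivation:
Op 1: register job_B */15 -> active={job_B:*/15}
Op 2: unregister job_B -> active={}
Op 3: register job_C */5 -> active={job_C:*/5}
Op 4: register job_G */12 -> active={job_C:*/5, job_G:*/12}
Op 5: register job_D */15 -> active={job_C:*/5, job_D:*/15, job_G:*/12}
Op 6: unregister job_C -> active={job_D:*/15, job_G:*/12}
Op 7: register job_B */11 -> active={job_B:*/11, job_D:*/15, job_G:*/12}
Op 8: unregister job_B -> active={job_D:*/15, job_G:*/12}
Op 9: unregister job_D -> active={job_G:*/12}
Op 10: register job_A */10 -> active={job_A:*/10, job_G:*/12}
  job_A: interval 10, next fire after T=95 is 100
  job_G: interval 12, next fire after T=95 is 96
Earliest = 96, winner (lex tiebreak) = job_G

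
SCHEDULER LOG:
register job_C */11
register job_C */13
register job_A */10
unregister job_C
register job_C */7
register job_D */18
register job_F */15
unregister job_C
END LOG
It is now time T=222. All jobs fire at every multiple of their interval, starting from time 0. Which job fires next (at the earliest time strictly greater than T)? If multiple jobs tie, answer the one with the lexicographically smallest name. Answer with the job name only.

Answer: job_F

Derivation:
Op 1: register job_C */11 -> active={job_C:*/11}
Op 2: register job_C */13 -> active={job_C:*/13}
Op 3: register job_A */10 -> active={job_A:*/10, job_C:*/13}
Op 4: unregister job_C -> active={job_A:*/10}
Op 5: register job_C */7 -> active={job_A:*/10, job_C:*/7}
Op 6: register job_D */18 -> active={job_A:*/10, job_C:*/7, job_D:*/18}
Op 7: register job_F */15 -> active={job_A:*/10, job_C:*/7, job_D:*/18, job_F:*/15}
Op 8: unregister job_C -> active={job_A:*/10, job_D:*/18, job_F:*/15}
  job_A: interval 10, next fire after T=222 is 230
  job_D: interval 18, next fire after T=222 is 234
  job_F: interval 15, next fire after T=222 is 225
Earliest = 225, winner (lex tiebreak) = job_F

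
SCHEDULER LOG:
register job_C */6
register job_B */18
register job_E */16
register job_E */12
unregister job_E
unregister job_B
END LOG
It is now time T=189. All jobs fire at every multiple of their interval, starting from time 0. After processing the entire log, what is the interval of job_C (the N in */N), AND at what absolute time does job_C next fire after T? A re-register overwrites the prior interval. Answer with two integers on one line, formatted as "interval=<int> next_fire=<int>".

Answer: interval=6 next_fire=192

Derivation:
Op 1: register job_C */6 -> active={job_C:*/6}
Op 2: register job_B */18 -> active={job_B:*/18, job_C:*/6}
Op 3: register job_E */16 -> active={job_B:*/18, job_C:*/6, job_E:*/16}
Op 4: register job_E */12 -> active={job_B:*/18, job_C:*/6, job_E:*/12}
Op 5: unregister job_E -> active={job_B:*/18, job_C:*/6}
Op 6: unregister job_B -> active={job_C:*/6}
Final interval of job_C = 6
Next fire of job_C after T=189: (189//6+1)*6 = 192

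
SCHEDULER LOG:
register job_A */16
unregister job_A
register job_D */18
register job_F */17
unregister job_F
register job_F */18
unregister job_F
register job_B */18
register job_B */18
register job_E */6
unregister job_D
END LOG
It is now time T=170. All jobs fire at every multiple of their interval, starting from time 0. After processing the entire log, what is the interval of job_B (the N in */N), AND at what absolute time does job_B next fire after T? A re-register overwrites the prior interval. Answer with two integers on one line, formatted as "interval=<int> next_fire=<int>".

Op 1: register job_A */16 -> active={job_A:*/16}
Op 2: unregister job_A -> active={}
Op 3: register job_D */18 -> active={job_D:*/18}
Op 4: register job_F */17 -> active={job_D:*/18, job_F:*/17}
Op 5: unregister job_F -> active={job_D:*/18}
Op 6: register job_F */18 -> active={job_D:*/18, job_F:*/18}
Op 7: unregister job_F -> active={job_D:*/18}
Op 8: register job_B */18 -> active={job_B:*/18, job_D:*/18}
Op 9: register job_B */18 -> active={job_B:*/18, job_D:*/18}
Op 10: register job_E */6 -> active={job_B:*/18, job_D:*/18, job_E:*/6}
Op 11: unregister job_D -> active={job_B:*/18, job_E:*/6}
Final interval of job_B = 18
Next fire of job_B after T=170: (170//18+1)*18 = 180

Answer: interval=18 next_fire=180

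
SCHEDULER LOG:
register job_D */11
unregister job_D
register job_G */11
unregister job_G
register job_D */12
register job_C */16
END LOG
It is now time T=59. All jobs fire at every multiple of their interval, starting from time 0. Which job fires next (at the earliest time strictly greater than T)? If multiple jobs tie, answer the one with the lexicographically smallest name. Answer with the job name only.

Op 1: register job_D */11 -> active={job_D:*/11}
Op 2: unregister job_D -> active={}
Op 3: register job_G */11 -> active={job_G:*/11}
Op 4: unregister job_G -> active={}
Op 5: register job_D */12 -> active={job_D:*/12}
Op 6: register job_C */16 -> active={job_C:*/16, job_D:*/12}
  job_C: interval 16, next fire after T=59 is 64
  job_D: interval 12, next fire after T=59 is 60
Earliest = 60, winner (lex tiebreak) = job_D

Answer: job_D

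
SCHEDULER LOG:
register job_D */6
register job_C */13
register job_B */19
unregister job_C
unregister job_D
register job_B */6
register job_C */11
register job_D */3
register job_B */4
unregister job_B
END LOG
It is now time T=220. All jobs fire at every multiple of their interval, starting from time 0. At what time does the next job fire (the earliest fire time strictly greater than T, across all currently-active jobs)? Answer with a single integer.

Answer: 222

Derivation:
Op 1: register job_D */6 -> active={job_D:*/6}
Op 2: register job_C */13 -> active={job_C:*/13, job_D:*/6}
Op 3: register job_B */19 -> active={job_B:*/19, job_C:*/13, job_D:*/6}
Op 4: unregister job_C -> active={job_B:*/19, job_D:*/6}
Op 5: unregister job_D -> active={job_B:*/19}
Op 6: register job_B */6 -> active={job_B:*/6}
Op 7: register job_C */11 -> active={job_B:*/6, job_C:*/11}
Op 8: register job_D */3 -> active={job_B:*/6, job_C:*/11, job_D:*/3}
Op 9: register job_B */4 -> active={job_B:*/4, job_C:*/11, job_D:*/3}
Op 10: unregister job_B -> active={job_C:*/11, job_D:*/3}
  job_C: interval 11, next fire after T=220 is 231
  job_D: interval 3, next fire after T=220 is 222
Earliest fire time = 222 (job job_D)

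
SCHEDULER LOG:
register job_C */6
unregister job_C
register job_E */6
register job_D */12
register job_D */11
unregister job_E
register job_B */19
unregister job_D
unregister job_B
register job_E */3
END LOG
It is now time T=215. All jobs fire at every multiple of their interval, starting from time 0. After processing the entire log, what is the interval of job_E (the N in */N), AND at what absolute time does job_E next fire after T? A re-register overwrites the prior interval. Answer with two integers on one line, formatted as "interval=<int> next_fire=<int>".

Answer: interval=3 next_fire=216

Derivation:
Op 1: register job_C */6 -> active={job_C:*/6}
Op 2: unregister job_C -> active={}
Op 3: register job_E */6 -> active={job_E:*/6}
Op 4: register job_D */12 -> active={job_D:*/12, job_E:*/6}
Op 5: register job_D */11 -> active={job_D:*/11, job_E:*/6}
Op 6: unregister job_E -> active={job_D:*/11}
Op 7: register job_B */19 -> active={job_B:*/19, job_D:*/11}
Op 8: unregister job_D -> active={job_B:*/19}
Op 9: unregister job_B -> active={}
Op 10: register job_E */3 -> active={job_E:*/3}
Final interval of job_E = 3
Next fire of job_E after T=215: (215//3+1)*3 = 216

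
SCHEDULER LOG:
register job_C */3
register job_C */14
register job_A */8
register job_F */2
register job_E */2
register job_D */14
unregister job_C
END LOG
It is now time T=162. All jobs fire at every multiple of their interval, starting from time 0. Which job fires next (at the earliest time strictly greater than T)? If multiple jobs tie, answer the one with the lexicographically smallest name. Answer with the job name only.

Op 1: register job_C */3 -> active={job_C:*/3}
Op 2: register job_C */14 -> active={job_C:*/14}
Op 3: register job_A */8 -> active={job_A:*/8, job_C:*/14}
Op 4: register job_F */2 -> active={job_A:*/8, job_C:*/14, job_F:*/2}
Op 5: register job_E */2 -> active={job_A:*/8, job_C:*/14, job_E:*/2, job_F:*/2}
Op 6: register job_D */14 -> active={job_A:*/8, job_C:*/14, job_D:*/14, job_E:*/2, job_F:*/2}
Op 7: unregister job_C -> active={job_A:*/8, job_D:*/14, job_E:*/2, job_F:*/2}
  job_A: interval 8, next fire after T=162 is 168
  job_D: interval 14, next fire after T=162 is 168
  job_E: interval 2, next fire after T=162 is 164
  job_F: interval 2, next fire after T=162 is 164
Earliest = 164, winner (lex tiebreak) = job_E

Answer: job_E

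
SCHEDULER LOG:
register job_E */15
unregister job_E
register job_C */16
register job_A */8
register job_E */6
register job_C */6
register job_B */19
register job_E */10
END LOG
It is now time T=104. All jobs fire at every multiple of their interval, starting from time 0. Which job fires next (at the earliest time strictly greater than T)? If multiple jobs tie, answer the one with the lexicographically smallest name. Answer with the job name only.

Answer: job_C

Derivation:
Op 1: register job_E */15 -> active={job_E:*/15}
Op 2: unregister job_E -> active={}
Op 3: register job_C */16 -> active={job_C:*/16}
Op 4: register job_A */8 -> active={job_A:*/8, job_C:*/16}
Op 5: register job_E */6 -> active={job_A:*/8, job_C:*/16, job_E:*/6}
Op 6: register job_C */6 -> active={job_A:*/8, job_C:*/6, job_E:*/6}
Op 7: register job_B */19 -> active={job_A:*/8, job_B:*/19, job_C:*/6, job_E:*/6}
Op 8: register job_E */10 -> active={job_A:*/8, job_B:*/19, job_C:*/6, job_E:*/10}
  job_A: interval 8, next fire after T=104 is 112
  job_B: interval 19, next fire after T=104 is 114
  job_C: interval 6, next fire after T=104 is 108
  job_E: interval 10, next fire after T=104 is 110
Earliest = 108, winner (lex tiebreak) = job_C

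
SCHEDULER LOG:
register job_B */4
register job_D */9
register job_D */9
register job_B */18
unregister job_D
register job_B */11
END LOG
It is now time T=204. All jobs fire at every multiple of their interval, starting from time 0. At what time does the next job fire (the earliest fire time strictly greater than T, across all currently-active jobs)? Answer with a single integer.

Op 1: register job_B */4 -> active={job_B:*/4}
Op 2: register job_D */9 -> active={job_B:*/4, job_D:*/9}
Op 3: register job_D */9 -> active={job_B:*/4, job_D:*/9}
Op 4: register job_B */18 -> active={job_B:*/18, job_D:*/9}
Op 5: unregister job_D -> active={job_B:*/18}
Op 6: register job_B */11 -> active={job_B:*/11}
  job_B: interval 11, next fire after T=204 is 209
Earliest fire time = 209 (job job_B)

Answer: 209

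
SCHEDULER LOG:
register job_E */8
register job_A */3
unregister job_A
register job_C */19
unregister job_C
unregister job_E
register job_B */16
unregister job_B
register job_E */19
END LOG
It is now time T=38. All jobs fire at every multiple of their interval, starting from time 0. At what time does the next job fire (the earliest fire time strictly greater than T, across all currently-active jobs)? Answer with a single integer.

Answer: 57

Derivation:
Op 1: register job_E */8 -> active={job_E:*/8}
Op 2: register job_A */3 -> active={job_A:*/3, job_E:*/8}
Op 3: unregister job_A -> active={job_E:*/8}
Op 4: register job_C */19 -> active={job_C:*/19, job_E:*/8}
Op 5: unregister job_C -> active={job_E:*/8}
Op 6: unregister job_E -> active={}
Op 7: register job_B */16 -> active={job_B:*/16}
Op 8: unregister job_B -> active={}
Op 9: register job_E */19 -> active={job_E:*/19}
  job_E: interval 19, next fire after T=38 is 57
Earliest fire time = 57 (job job_E)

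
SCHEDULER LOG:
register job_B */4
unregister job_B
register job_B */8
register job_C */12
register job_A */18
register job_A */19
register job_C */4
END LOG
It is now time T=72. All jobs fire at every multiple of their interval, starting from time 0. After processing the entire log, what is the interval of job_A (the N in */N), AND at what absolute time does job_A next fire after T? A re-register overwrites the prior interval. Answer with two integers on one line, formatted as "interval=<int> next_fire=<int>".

Answer: interval=19 next_fire=76

Derivation:
Op 1: register job_B */4 -> active={job_B:*/4}
Op 2: unregister job_B -> active={}
Op 3: register job_B */8 -> active={job_B:*/8}
Op 4: register job_C */12 -> active={job_B:*/8, job_C:*/12}
Op 5: register job_A */18 -> active={job_A:*/18, job_B:*/8, job_C:*/12}
Op 6: register job_A */19 -> active={job_A:*/19, job_B:*/8, job_C:*/12}
Op 7: register job_C */4 -> active={job_A:*/19, job_B:*/8, job_C:*/4}
Final interval of job_A = 19
Next fire of job_A after T=72: (72//19+1)*19 = 76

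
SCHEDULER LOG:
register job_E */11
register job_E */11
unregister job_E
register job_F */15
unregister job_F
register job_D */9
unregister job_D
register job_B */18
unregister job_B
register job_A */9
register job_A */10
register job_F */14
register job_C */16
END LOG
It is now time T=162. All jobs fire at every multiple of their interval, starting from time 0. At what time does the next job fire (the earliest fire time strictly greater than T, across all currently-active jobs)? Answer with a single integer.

Answer: 168

Derivation:
Op 1: register job_E */11 -> active={job_E:*/11}
Op 2: register job_E */11 -> active={job_E:*/11}
Op 3: unregister job_E -> active={}
Op 4: register job_F */15 -> active={job_F:*/15}
Op 5: unregister job_F -> active={}
Op 6: register job_D */9 -> active={job_D:*/9}
Op 7: unregister job_D -> active={}
Op 8: register job_B */18 -> active={job_B:*/18}
Op 9: unregister job_B -> active={}
Op 10: register job_A */9 -> active={job_A:*/9}
Op 11: register job_A */10 -> active={job_A:*/10}
Op 12: register job_F */14 -> active={job_A:*/10, job_F:*/14}
Op 13: register job_C */16 -> active={job_A:*/10, job_C:*/16, job_F:*/14}
  job_A: interval 10, next fire after T=162 is 170
  job_C: interval 16, next fire after T=162 is 176
  job_F: interval 14, next fire after T=162 is 168
Earliest fire time = 168 (job job_F)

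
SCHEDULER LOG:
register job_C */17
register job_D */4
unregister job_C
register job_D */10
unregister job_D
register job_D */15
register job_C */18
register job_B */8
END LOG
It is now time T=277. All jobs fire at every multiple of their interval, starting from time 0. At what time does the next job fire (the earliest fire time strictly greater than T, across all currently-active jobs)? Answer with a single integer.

Op 1: register job_C */17 -> active={job_C:*/17}
Op 2: register job_D */4 -> active={job_C:*/17, job_D:*/4}
Op 3: unregister job_C -> active={job_D:*/4}
Op 4: register job_D */10 -> active={job_D:*/10}
Op 5: unregister job_D -> active={}
Op 6: register job_D */15 -> active={job_D:*/15}
Op 7: register job_C */18 -> active={job_C:*/18, job_D:*/15}
Op 8: register job_B */8 -> active={job_B:*/8, job_C:*/18, job_D:*/15}
  job_B: interval 8, next fire after T=277 is 280
  job_C: interval 18, next fire after T=277 is 288
  job_D: interval 15, next fire after T=277 is 285
Earliest fire time = 280 (job job_B)

Answer: 280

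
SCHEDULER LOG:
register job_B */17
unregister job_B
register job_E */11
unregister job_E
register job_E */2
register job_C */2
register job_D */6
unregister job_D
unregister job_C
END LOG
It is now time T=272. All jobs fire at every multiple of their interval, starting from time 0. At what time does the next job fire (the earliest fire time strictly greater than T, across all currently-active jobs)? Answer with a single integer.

Answer: 274

Derivation:
Op 1: register job_B */17 -> active={job_B:*/17}
Op 2: unregister job_B -> active={}
Op 3: register job_E */11 -> active={job_E:*/11}
Op 4: unregister job_E -> active={}
Op 5: register job_E */2 -> active={job_E:*/2}
Op 6: register job_C */2 -> active={job_C:*/2, job_E:*/2}
Op 7: register job_D */6 -> active={job_C:*/2, job_D:*/6, job_E:*/2}
Op 8: unregister job_D -> active={job_C:*/2, job_E:*/2}
Op 9: unregister job_C -> active={job_E:*/2}
  job_E: interval 2, next fire after T=272 is 274
Earliest fire time = 274 (job job_E)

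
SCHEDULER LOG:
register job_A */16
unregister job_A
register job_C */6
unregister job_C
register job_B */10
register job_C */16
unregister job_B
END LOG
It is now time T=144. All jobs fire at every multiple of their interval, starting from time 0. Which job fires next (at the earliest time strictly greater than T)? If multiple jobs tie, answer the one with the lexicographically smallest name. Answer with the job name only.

Answer: job_C

Derivation:
Op 1: register job_A */16 -> active={job_A:*/16}
Op 2: unregister job_A -> active={}
Op 3: register job_C */6 -> active={job_C:*/6}
Op 4: unregister job_C -> active={}
Op 5: register job_B */10 -> active={job_B:*/10}
Op 6: register job_C */16 -> active={job_B:*/10, job_C:*/16}
Op 7: unregister job_B -> active={job_C:*/16}
  job_C: interval 16, next fire after T=144 is 160
Earliest = 160, winner (lex tiebreak) = job_C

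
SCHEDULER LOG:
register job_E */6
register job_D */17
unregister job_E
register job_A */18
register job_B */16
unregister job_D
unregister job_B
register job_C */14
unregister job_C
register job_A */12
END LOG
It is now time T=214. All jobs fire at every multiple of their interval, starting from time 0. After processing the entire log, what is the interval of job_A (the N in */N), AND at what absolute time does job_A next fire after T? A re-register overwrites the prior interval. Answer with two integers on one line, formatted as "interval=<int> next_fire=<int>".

Answer: interval=12 next_fire=216

Derivation:
Op 1: register job_E */6 -> active={job_E:*/6}
Op 2: register job_D */17 -> active={job_D:*/17, job_E:*/6}
Op 3: unregister job_E -> active={job_D:*/17}
Op 4: register job_A */18 -> active={job_A:*/18, job_D:*/17}
Op 5: register job_B */16 -> active={job_A:*/18, job_B:*/16, job_D:*/17}
Op 6: unregister job_D -> active={job_A:*/18, job_B:*/16}
Op 7: unregister job_B -> active={job_A:*/18}
Op 8: register job_C */14 -> active={job_A:*/18, job_C:*/14}
Op 9: unregister job_C -> active={job_A:*/18}
Op 10: register job_A */12 -> active={job_A:*/12}
Final interval of job_A = 12
Next fire of job_A after T=214: (214//12+1)*12 = 216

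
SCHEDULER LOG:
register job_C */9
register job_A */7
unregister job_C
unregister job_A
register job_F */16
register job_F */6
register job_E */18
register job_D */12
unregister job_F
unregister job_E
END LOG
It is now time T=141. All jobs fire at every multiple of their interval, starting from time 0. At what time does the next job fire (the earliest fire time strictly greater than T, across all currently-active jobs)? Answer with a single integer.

Answer: 144

Derivation:
Op 1: register job_C */9 -> active={job_C:*/9}
Op 2: register job_A */7 -> active={job_A:*/7, job_C:*/9}
Op 3: unregister job_C -> active={job_A:*/7}
Op 4: unregister job_A -> active={}
Op 5: register job_F */16 -> active={job_F:*/16}
Op 6: register job_F */6 -> active={job_F:*/6}
Op 7: register job_E */18 -> active={job_E:*/18, job_F:*/6}
Op 8: register job_D */12 -> active={job_D:*/12, job_E:*/18, job_F:*/6}
Op 9: unregister job_F -> active={job_D:*/12, job_E:*/18}
Op 10: unregister job_E -> active={job_D:*/12}
  job_D: interval 12, next fire after T=141 is 144
Earliest fire time = 144 (job job_D)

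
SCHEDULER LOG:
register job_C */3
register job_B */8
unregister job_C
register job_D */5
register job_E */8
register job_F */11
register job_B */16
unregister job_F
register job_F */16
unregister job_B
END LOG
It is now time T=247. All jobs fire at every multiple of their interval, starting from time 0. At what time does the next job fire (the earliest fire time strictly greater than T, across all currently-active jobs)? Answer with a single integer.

Op 1: register job_C */3 -> active={job_C:*/3}
Op 2: register job_B */8 -> active={job_B:*/8, job_C:*/3}
Op 3: unregister job_C -> active={job_B:*/8}
Op 4: register job_D */5 -> active={job_B:*/8, job_D:*/5}
Op 5: register job_E */8 -> active={job_B:*/8, job_D:*/5, job_E:*/8}
Op 6: register job_F */11 -> active={job_B:*/8, job_D:*/5, job_E:*/8, job_F:*/11}
Op 7: register job_B */16 -> active={job_B:*/16, job_D:*/5, job_E:*/8, job_F:*/11}
Op 8: unregister job_F -> active={job_B:*/16, job_D:*/5, job_E:*/8}
Op 9: register job_F */16 -> active={job_B:*/16, job_D:*/5, job_E:*/8, job_F:*/16}
Op 10: unregister job_B -> active={job_D:*/5, job_E:*/8, job_F:*/16}
  job_D: interval 5, next fire after T=247 is 250
  job_E: interval 8, next fire after T=247 is 248
  job_F: interval 16, next fire after T=247 is 256
Earliest fire time = 248 (job job_E)

Answer: 248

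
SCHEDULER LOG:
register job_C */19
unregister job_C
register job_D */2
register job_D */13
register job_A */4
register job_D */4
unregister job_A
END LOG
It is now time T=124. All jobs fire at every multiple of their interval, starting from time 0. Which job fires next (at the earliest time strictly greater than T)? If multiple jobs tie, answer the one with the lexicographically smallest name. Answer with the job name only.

Op 1: register job_C */19 -> active={job_C:*/19}
Op 2: unregister job_C -> active={}
Op 3: register job_D */2 -> active={job_D:*/2}
Op 4: register job_D */13 -> active={job_D:*/13}
Op 5: register job_A */4 -> active={job_A:*/4, job_D:*/13}
Op 6: register job_D */4 -> active={job_A:*/4, job_D:*/4}
Op 7: unregister job_A -> active={job_D:*/4}
  job_D: interval 4, next fire after T=124 is 128
Earliest = 128, winner (lex tiebreak) = job_D

Answer: job_D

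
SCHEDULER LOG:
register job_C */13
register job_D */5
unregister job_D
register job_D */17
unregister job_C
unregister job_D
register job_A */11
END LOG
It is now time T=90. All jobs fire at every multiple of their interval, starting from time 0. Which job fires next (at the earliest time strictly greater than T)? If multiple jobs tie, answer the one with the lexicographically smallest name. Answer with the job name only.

Op 1: register job_C */13 -> active={job_C:*/13}
Op 2: register job_D */5 -> active={job_C:*/13, job_D:*/5}
Op 3: unregister job_D -> active={job_C:*/13}
Op 4: register job_D */17 -> active={job_C:*/13, job_D:*/17}
Op 5: unregister job_C -> active={job_D:*/17}
Op 6: unregister job_D -> active={}
Op 7: register job_A */11 -> active={job_A:*/11}
  job_A: interval 11, next fire after T=90 is 99
Earliest = 99, winner (lex tiebreak) = job_A

Answer: job_A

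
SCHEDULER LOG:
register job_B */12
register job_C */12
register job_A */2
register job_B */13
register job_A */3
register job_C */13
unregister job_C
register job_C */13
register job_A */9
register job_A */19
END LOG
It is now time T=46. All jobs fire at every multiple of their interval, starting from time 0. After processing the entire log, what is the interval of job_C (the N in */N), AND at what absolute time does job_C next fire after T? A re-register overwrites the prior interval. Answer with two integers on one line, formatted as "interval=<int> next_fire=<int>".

Op 1: register job_B */12 -> active={job_B:*/12}
Op 2: register job_C */12 -> active={job_B:*/12, job_C:*/12}
Op 3: register job_A */2 -> active={job_A:*/2, job_B:*/12, job_C:*/12}
Op 4: register job_B */13 -> active={job_A:*/2, job_B:*/13, job_C:*/12}
Op 5: register job_A */3 -> active={job_A:*/3, job_B:*/13, job_C:*/12}
Op 6: register job_C */13 -> active={job_A:*/3, job_B:*/13, job_C:*/13}
Op 7: unregister job_C -> active={job_A:*/3, job_B:*/13}
Op 8: register job_C */13 -> active={job_A:*/3, job_B:*/13, job_C:*/13}
Op 9: register job_A */9 -> active={job_A:*/9, job_B:*/13, job_C:*/13}
Op 10: register job_A */19 -> active={job_A:*/19, job_B:*/13, job_C:*/13}
Final interval of job_C = 13
Next fire of job_C after T=46: (46//13+1)*13 = 52

Answer: interval=13 next_fire=52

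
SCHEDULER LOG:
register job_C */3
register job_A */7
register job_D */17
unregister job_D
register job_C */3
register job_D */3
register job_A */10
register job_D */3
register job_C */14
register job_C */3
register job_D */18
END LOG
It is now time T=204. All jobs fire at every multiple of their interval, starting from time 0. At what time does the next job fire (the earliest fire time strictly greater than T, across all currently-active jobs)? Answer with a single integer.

Op 1: register job_C */3 -> active={job_C:*/3}
Op 2: register job_A */7 -> active={job_A:*/7, job_C:*/3}
Op 3: register job_D */17 -> active={job_A:*/7, job_C:*/3, job_D:*/17}
Op 4: unregister job_D -> active={job_A:*/7, job_C:*/3}
Op 5: register job_C */3 -> active={job_A:*/7, job_C:*/3}
Op 6: register job_D */3 -> active={job_A:*/7, job_C:*/3, job_D:*/3}
Op 7: register job_A */10 -> active={job_A:*/10, job_C:*/3, job_D:*/3}
Op 8: register job_D */3 -> active={job_A:*/10, job_C:*/3, job_D:*/3}
Op 9: register job_C */14 -> active={job_A:*/10, job_C:*/14, job_D:*/3}
Op 10: register job_C */3 -> active={job_A:*/10, job_C:*/3, job_D:*/3}
Op 11: register job_D */18 -> active={job_A:*/10, job_C:*/3, job_D:*/18}
  job_A: interval 10, next fire after T=204 is 210
  job_C: interval 3, next fire after T=204 is 207
  job_D: interval 18, next fire after T=204 is 216
Earliest fire time = 207 (job job_C)

Answer: 207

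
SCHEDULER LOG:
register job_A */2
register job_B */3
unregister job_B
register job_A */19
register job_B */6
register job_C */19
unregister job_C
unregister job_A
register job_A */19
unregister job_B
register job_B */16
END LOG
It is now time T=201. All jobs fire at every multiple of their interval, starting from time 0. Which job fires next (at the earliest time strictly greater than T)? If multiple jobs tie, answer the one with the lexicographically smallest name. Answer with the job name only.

Op 1: register job_A */2 -> active={job_A:*/2}
Op 2: register job_B */3 -> active={job_A:*/2, job_B:*/3}
Op 3: unregister job_B -> active={job_A:*/2}
Op 4: register job_A */19 -> active={job_A:*/19}
Op 5: register job_B */6 -> active={job_A:*/19, job_B:*/6}
Op 6: register job_C */19 -> active={job_A:*/19, job_B:*/6, job_C:*/19}
Op 7: unregister job_C -> active={job_A:*/19, job_B:*/6}
Op 8: unregister job_A -> active={job_B:*/6}
Op 9: register job_A */19 -> active={job_A:*/19, job_B:*/6}
Op 10: unregister job_B -> active={job_A:*/19}
Op 11: register job_B */16 -> active={job_A:*/19, job_B:*/16}
  job_A: interval 19, next fire after T=201 is 209
  job_B: interval 16, next fire after T=201 is 208
Earliest = 208, winner (lex tiebreak) = job_B

Answer: job_B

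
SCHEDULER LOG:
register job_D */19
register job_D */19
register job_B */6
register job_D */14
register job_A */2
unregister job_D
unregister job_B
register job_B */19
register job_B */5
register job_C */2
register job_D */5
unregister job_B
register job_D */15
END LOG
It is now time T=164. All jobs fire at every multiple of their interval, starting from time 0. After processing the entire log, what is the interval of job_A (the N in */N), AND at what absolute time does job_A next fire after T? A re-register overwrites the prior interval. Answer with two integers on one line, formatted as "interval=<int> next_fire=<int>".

Answer: interval=2 next_fire=166

Derivation:
Op 1: register job_D */19 -> active={job_D:*/19}
Op 2: register job_D */19 -> active={job_D:*/19}
Op 3: register job_B */6 -> active={job_B:*/6, job_D:*/19}
Op 4: register job_D */14 -> active={job_B:*/6, job_D:*/14}
Op 5: register job_A */2 -> active={job_A:*/2, job_B:*/6, job_D:*/14}
Op 6: unregister job_D -> active={job_A:*/2, job_B:*/6}
Op 7: unregister job_B -> active={job_A:*/2}
Op 8: register job_B */19 -> active={job_A:*/2, job_B:*/19}
Op 9: register job_B */5 -> active={job_A:*/2, job_B:*/5}
Op 10: register job_C */2 -> active={job_A:*/2, job_B:*/5, job_C:*/2}
Op 11: register job_D */5 -> active={job_A:*/2, job_B:*/5, job_C:*/2, job_D:*/5}
Op 12: unregister job_B -> active={job_A:*/2, job_C:*/2, job_D:*/5}
Op 13: register job_D */15 -> active={job_A:*/2, job_C:*/2, job_D:*/15}
Final interval of job_A = 2
Next fire of job_A after T=164: (164//2+1)*2 = 166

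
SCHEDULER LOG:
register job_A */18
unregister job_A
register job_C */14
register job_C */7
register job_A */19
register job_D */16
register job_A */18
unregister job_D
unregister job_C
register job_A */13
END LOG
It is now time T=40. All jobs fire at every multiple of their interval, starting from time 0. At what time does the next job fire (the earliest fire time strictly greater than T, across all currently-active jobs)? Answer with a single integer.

Op 1: register job_A */18 -> active={job_A:*/18}
Op 2: unregister job_A -> active={}
Op 3: register job_C */14 -> active={job_C:*/14}
Op 4: register job_C */7 -> active={job_C:*/7}
Op 5: register job_A */19 -> active={job_A:*/19, job_C:*/7}
Op 6: register job_D */16 -> active={job_A:*/19, job_C:*/7, job_D:*/16}
Op 7: register job_A */18 -> active={job_A:*/18, job_C:*/7, job_D:*/16}
Op 8: unregister job_D -> active={job_A:*/18, job_C:*/7}
Op 9: unregister job_C -> active={job_A:*/18}
Op 10: register job_A */13 -> active={job_A:*/13}
  job_A: interval 13, next fire after T=40 is 52
Earliest fire time = 52 (job job_A)

Answer: 52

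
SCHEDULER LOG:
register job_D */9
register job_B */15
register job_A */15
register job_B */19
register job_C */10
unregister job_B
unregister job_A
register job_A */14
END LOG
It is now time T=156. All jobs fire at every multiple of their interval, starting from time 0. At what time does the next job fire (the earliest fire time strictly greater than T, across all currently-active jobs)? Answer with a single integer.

Answer: 160

Derivation:
Op 1: register job_D */9 -> active={job_D:*/9}
Op 2: register job_B */15 -> active={job_B:*/15, job_D:*/9}
Op 3: register job_A */15 -> active={job_A:*/15, job_B:*/15, job_D:*/9}
Op 4: register job_B */19 -> active={job_A:*/15, job_B:*/19, job_D:*/9}
Op 5: register job_C */10 -> active={job_A:*/15, job_B:*/19, job_C:*/10, job_D:*/9}
Op 6: unregister job_B -> active={job_A:*/15, job_C:*/10, job_D:*/9}
Op 7: unregister job_A -> active={job_C:*/10, job_D:*/9}
Op 8: register job_A */14 -> active={job_A:*/14, job_C:*/10, job_D:*/9}
  job_A: interval 14, next fire after T=156 is 168
  job_C: interval 10, next fire after T=156 is 160
  job_D: interval 9, next fire after T=156 is 162
Earliest fire time = 160 (job job_C)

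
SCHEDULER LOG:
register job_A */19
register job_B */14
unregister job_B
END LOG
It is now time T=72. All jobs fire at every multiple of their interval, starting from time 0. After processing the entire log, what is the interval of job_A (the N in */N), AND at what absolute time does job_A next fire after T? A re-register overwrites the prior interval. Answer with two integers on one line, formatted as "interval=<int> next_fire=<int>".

Answer: interval=19 next_fire=76

Derivation:
Op 1: register job_A */19 -> active={job_A:*/19}
Op 2: register job_B */14 -> active={job_A:*/19, job_B:*/14}
Op 3: unregister job_B -> active={job_A:*/19}
Final interval of job_A = 19
Next fire of job_A after T=72: (72//19+1)*19 = 76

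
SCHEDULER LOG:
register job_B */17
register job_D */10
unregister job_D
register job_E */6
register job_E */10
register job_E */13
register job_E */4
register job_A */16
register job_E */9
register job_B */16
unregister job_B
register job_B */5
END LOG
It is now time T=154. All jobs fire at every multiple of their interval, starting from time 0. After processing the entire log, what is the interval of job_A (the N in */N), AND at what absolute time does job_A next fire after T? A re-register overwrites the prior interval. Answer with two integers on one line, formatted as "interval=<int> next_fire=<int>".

Answer: interval=16 next_fire=160

Derivation:
Op 1: register job_B */17 -> active={job_B:*/17}
Op 2: register job_D */10 -> active={job_B:*/17, job_D:*/10}
Op 3: unregister job_D -> active={job_B:*/17}
Op 4: register job_E */6 -> active={job_B:*/17, job_E:*/6}
Op 5: register job_E */10 -> active={job_B:*/17, job_E:*/10}
Op 6: register job_E */13 -> active={job_B:*/17, job_E:*/13}
Op 7: register job_E */4 -> active={job_B:*/17, job_E:*/4}
Op 8: register job_A */16 -> active={job_A:*/16, job_B:*/17, job_E:*/4}
Op 9: register job_E */9 -> active={job_A:*/16, job_B:*/17, job_E:*/9}
Op 10: register job_B */16 -> active={job_A:*/16, job_B:*/16, job_E:*/9}
Op 11: unregister job_B -> active={job_A:*/16, job_E:*/9}
Op 12: register job_B */5 -> active={job_A:*/16, job_B:*/5, job_E:*/9}
Final interval of job_A = 16
Next fire of job_A after T=154: (154//16+1)*16 = 160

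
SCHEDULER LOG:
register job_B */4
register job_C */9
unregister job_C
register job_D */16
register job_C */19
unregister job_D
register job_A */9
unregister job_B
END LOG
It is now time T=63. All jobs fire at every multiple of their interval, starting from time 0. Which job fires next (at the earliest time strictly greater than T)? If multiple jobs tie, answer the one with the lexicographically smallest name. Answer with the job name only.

Op 1: register job_B */4 -> active={job_B:*/4}
Op 2: register job_C */9 -> active={job_B:*/4, job_C:*/9}
Op 3: unregister job_C -> active={job_B:*/4}
Op 4: register job_D */16 -> active={job_B:*/4, job_D:*/16}
Op 5: register job_C */19 -> active={job_B:*/4, job_C:*/19, job_D:*/16}
Op 6: unregister job_D -> active={job_B:*/4, job_C:*/19}
Op 7: register job_A */9 -> active={job_A:*/9, job_B:*/4, job_C:*/19}
Op 8: unregister job_B -> active={job_A:*/9, job_C:*/19}
  job_A: interval 9, next fire after T=63 is 72
  job_C: interval 19, next fire after T=63 is 76
Earliest = 72, winner (lex tiebreak) = job_A

Answer: job_A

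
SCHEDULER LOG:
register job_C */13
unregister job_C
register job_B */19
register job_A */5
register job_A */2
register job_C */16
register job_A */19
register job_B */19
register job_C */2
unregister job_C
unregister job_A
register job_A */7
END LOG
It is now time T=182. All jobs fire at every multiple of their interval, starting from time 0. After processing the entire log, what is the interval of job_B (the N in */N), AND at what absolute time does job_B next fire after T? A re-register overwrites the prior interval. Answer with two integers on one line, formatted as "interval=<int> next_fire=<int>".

Op 1: register job_C */13 -> active={job_C:*/13}
Op 2: unregister job_C -> active={}
Op 3: register job_B */19 -> active={job_B:*/19}
Op 4: register job_A */5 -> active={job_A:*/5, job_B:*/19}
Op 5: register job_A */2 -> active={job_A:*/2, job_B:*/19}
Op 6: register job_C */16 -> active={job_A:*/2, job_B:*/19, job_C:*/16}
Op 7: register job_A */19 -> active={job_A:*/19, job_B:*/19, job_C:*/16}
Op 8: register job_B */19 -> active={job_A:*/19, job_B:*/19, job_C:*/16}
Op 9: register job_C */2 -> active={job_A:*/19, job_B:*/19, job_C:*/2}
Op 10: unregister job_C -> active={job_A:*/19, job_B:*/19}
Op 11: unregister job_A -> active={job_B:*/19}
Op 12: register job_A */7 -> active={job_A:*/7, job_B:*/19}
Final interval of job_B = 19
Next fire of job_B after T=182: (182//19+1)*19 = 190

Answer: interval=19 next_fire=190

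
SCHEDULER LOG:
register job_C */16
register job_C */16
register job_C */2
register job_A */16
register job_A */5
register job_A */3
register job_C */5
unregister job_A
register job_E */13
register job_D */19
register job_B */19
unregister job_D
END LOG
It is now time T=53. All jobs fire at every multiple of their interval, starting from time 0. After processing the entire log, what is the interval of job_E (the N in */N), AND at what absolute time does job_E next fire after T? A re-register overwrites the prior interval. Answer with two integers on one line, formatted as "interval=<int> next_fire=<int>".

Op 1: register job_C */16 -> active={job_C:*/16}
Op 2: register job_C */16 -> active={job_C:*/16}
Op 3: register job_C */2 -> active={job_C:*/2}
Op 4: register job_A */16 -> active={job_A:*/16, job_C:*/2}
Op 5: register job_A */5 -> active={job_A:*/5, job_C:*/2}
Op 6: register job_A */3 -> active={job_A:*/3, job_C:*/2}
Op 7: register job_C */5 -> active={job_A:*/3, job_C:*/5}
Op 8: unregister job_A -> active={job_C:*/5}
Op 9: register job_E */13 -> active={job_C:*/5, job_E:*/13}
Op 10: register job_D */19 -> active={job_C:*/5, job_D:*/19, job_E:*/13}
Op 11: register job_B */19 -> active={job_B:*/19, job_C:*/5, job_D:*/19, job_E:*/13}
Op 12: unregister job_D -> active={job_B:*/19, job_C:*/5, job_E:*/13}
Final interval of job_E = 13
Next fire of job_E after T=53: (53//13+1)*13 = 65

Answer: interval=13 next_fire=65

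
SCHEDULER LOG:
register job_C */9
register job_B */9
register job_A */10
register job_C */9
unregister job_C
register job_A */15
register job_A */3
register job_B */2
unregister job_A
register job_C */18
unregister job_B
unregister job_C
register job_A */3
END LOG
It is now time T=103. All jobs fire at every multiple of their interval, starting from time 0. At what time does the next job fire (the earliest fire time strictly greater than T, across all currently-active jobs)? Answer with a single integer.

Answer: 105

Derivation:
Op 1: register job_C */9 -> active={job_C:*/9}
Op 2: register job_B */9 -> active={job_B:*/9, job_C:*/9}
Op 3: register job_A */10 -> active={job_A:*/10, job_B:*/9, job_C:*/9}
Op 4: register job_C */9 -> active={job_A:*/10, job_B:*/9, job_C:*/9}
Op 5: unregister job_C -> active={job_A:*/10, job_B:*/9}
Op 6: register job_A */15 -> active={job_A:*/15, job_B:*/9}
Op 7: register job_A */3 -> active={job_A:*/3, job_B:*/9}
Op 8: register job_B */2 -> active={job_A:*/3, job_B:*/2}
Op 9: unregister job_A -> active={job_B:*/2}
Op 10: register job_C */18 -> active={job_B:*/2, job_C:*/18}
Op 11: unregister job_B -> active={job_C:*/18}
Op 12: unregister job_C -> active={}
Op 13: register job_A */3 -> active={job_A:*/3}
  job_A: interval 3, next fire after T=103 is 105
Earliest fire time = 105 (job job_A)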